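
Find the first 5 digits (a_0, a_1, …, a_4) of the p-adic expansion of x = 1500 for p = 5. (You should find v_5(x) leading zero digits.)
(a_0, …, a_4) = (0, 0, 0, 2, 2)

v_5(1500) = 3, so a_0 = ... = a_2 = 0. Factor out: x = 5^3 · u with u = 12 a unit in ℤ_5. Expand u iteratively via a_{v+i} = u_i mod 5, u_{i+1} = (u_i − a_{v+i})/5:
  u_0 = 12;  a_3 = 2;  u_1 = (u_0 − 2)/5 = 2
  u_1 = 2;  a_4 = 2;  u_2 = (u_1 − 2)/5 = 0
Digits: (0, 0, 0, 2, 2).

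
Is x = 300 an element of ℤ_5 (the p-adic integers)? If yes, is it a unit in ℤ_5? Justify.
x ∈ ℤ_5 but not a unit; v_5(x) = 2 > 0

ℤ_5 = {x ∈ ℚ_5 : v_5(x) ≥ 0} and ℤ_5^× = {x ∈ ℤ_5 : v_5(x) = 0}. Here v_5(300) = v_5(num) − v_5(den) = 2; compare against these criteria.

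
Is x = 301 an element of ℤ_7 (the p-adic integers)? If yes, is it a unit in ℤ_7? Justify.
x ∈ ℤ_7 but not a unit; v_7(x) = 1 > 0

ℤ_7 = {x ∈ ℚ_7 : v_7(x) ≥ 0} and ℤ_7^× = {x ∈ ℤ_7 : v_7(x) = 0}. Here v_7(301) = v_7(num) − v_7(den) = 1; compare against these criteria.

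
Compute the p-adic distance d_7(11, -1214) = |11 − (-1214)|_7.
d_7(11, -1214) = 1/49

Step 1 — x − y = 11 − (-1214) = 1225. Step 2 — v_7(1225) = 2 (factor: 1225 = (7^2 · 25); the sign does not affect v_p). Step 3 — |x − y|_7 = 7^{-2} = 1/49.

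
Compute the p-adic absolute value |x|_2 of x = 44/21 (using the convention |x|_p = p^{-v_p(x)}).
|44/21|_2 = 1/4

Step 1 — compute v_2(x) by factoring powers of 2 out of the numerator and denominator: v_2(44/21) = 2. Step 2 — apply |x|_p = p^{-v_p(x)} = 2^{-2} = 1/4.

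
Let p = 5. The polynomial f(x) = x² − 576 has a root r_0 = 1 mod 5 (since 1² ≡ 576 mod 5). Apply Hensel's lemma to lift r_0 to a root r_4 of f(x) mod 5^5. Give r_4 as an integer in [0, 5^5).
r_4 = 3101 (mod 3125)

Hensel's recurrence: r_{i+1} = r_i − f(r_i)·(f′(r_i))^{-1} mod 5^{i+2}, with f′(x) = 2x. Iterate:
  r_0 = 1 (mod 5)
  r_1 = 1 (mod 25)
  r_2 = 101 (mod 125)
  r_3 = 601 (mod 625)
  r_4 = 3101 (mod 3125)
Final: r_4 = 3101, and one checks f(r_4) ≡ 0 mod 5^5.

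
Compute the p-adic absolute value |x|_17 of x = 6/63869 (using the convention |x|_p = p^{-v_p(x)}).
|6/63869|_17 = 4913

Step 1 — compute v_17(x) by factoring powers of 17 out of the numerator and denominator: v_17(6/63869) = -3. Step 2 — apply |x|_p = p^{-v_p(x)} = 17^{3} = 4913.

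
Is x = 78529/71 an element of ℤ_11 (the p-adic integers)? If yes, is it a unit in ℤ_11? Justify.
x ∈ ℤ_11 but not a unit; v_11(x) = 3 > 0

ℤ_11 = {x ∈ ℚ_11 : v_11(x) ≥ 0} and ℤ_11^× = {x ∈ ℤ_11 : v_11(x) = 0}. Here v_11(78529/71) = v_11(num) − v_11(den) = 3; compare against these criteria.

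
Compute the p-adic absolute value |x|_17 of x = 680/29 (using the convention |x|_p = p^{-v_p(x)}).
|680/29|_17 = 1/17

Step 1 — compute v_17(x) by factoring powers of 17 out of the numerator and denominator: v_17(680/29) = 1. Step 2 — apply |x|_p = p^{-v_p(x)} = 17^{-1} = 1/17.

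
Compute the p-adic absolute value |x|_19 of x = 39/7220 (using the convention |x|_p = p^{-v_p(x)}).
|39/7220|_19 = 361

Step 1 — compute v_19(x) by factoring powers of 19 out of the numerator and denominator: v_19(39/7220) = -2. Step 2 — apply |x|_p = p^{-v_p(x)} = 19^{2} = 361.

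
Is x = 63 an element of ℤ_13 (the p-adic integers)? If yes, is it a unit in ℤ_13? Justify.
x ∈ ℤ_13^× (unit); v_13(x) = 0

ℤ_13 = {x ∈ ℚ_13 : v_13(x) ≥ 0} and ℤ_13^× = {x ∈ ℤ_13 : v_13(x) = 0}. Here v_13(63) = v_13(num) − v_13(den) = 0; compare against these criteria.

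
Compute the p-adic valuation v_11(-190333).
v_11(-190333) = 4

v_11(n) is the largest exponent k such that 11^k divides n. Factor out: -190333 = -11^4 · 13. (Sign doesn't affect v_p.) So v_11(-190333) = 4.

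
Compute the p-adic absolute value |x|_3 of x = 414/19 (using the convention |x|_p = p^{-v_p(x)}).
|414/19|_3 = 1/9

Step 1 — compute v_3(x) by factoring powers of 3 out of the numerator and denominator: v_3(414/19) = 2. Step 2 — apply |x|_p = p^{-v_p(x)} = 3^{-2} = 1/9.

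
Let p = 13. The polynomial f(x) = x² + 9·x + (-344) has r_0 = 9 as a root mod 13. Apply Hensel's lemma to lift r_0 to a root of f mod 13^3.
r_2 = 1881 (mod 2197)

Hensel: r_{i+1} = r_i − f(r_i)·(f′(r_i))^{-1} mod 13^{i+2}, f′(x) = 2x + 9. Iterate:
  r_0 = 9 (mod 13)
  r_1 = 22 (mod 169)
  r_2 = 1881 (mod 2197)
Final: r = 1881 satisfies f(r) ≡ 0 mod 13^3.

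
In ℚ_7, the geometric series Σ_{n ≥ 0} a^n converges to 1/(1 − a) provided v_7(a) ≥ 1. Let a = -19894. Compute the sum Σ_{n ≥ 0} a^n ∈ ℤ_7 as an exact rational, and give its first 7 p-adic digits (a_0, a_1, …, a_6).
Σ a^n = 1/(1 − a) = 1/19895;  first 7 digits = (1, 0, 0, 5, 5, 5, 3)

v_7(a) = 3 ≥ 1, so the series converges in ℤ_7 to 1/(1 − a) = 1/(1 − (-19894)) = 1/19895. Expand this rational in ℤ_7: compute digits iteratively via d_i = x_i mod 7, x_{i+1} = (x_i − d_i)/7. The first 7 digits are (1, 0, 0, 5, 5, 5, 3).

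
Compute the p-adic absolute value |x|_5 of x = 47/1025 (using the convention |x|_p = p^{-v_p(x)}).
|47/1025|_5 = 25

Step 1 — compute v_5(x) by factoring powers of 5 out of the numerator and denominator: v_5(47/1025) = -2. Step 2 — apply |x|_p = p^{-v_p(x)} = 5^{2} = 25.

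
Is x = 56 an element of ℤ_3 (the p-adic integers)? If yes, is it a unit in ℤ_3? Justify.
x ∈ ℤ_3^× (unit); v_3(x) = 0

ℤ_3 = {x ∈ ℚ_3 : v_3(x) ≥ 0} and ℤ_3^× = {x ∈ ℤ_3 : v_3(x) = 0}. Here v_3(56) = v_3(num) − v_3(den) = 0; compare against these criteria.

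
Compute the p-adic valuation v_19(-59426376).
v_19(-59426376) = 5

v_19(n) is the largest exponent k such that 19^k divides n. Factor out: -59426376 = -19^5 · 24. (Sign doesn't affect v_p.) So v_19(-59426376) = 5.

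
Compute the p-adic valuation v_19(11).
v_19(11) = 0

v_19(n) is the largest exponent k such that 19^k divides n. Factor out: 11 = 19^0 · 11. (Sign doesn't affect v_p.) So v_19(11) = 0.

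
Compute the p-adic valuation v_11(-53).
v_11(-53) = 0

v_11(n) is the largest exponent k such that 11^k divides n. Factor out: -53 = -11^0 · 53. (Sign doesn't affect v_p.) So v_11(-53) = 0.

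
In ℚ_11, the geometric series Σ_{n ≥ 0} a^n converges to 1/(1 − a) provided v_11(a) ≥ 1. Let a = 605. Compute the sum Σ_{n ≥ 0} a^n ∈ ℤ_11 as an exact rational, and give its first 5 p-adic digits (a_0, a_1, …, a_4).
Σ a^n = 1/(1 − a) = -1/604;  first 5 digits = (1, 0, 5, 0, 3)

v_11(a) = 2 ≥ 1, so the series converges in ℤ_11 to 1/(1 − a) = 1/(1 − 605) = -1/604. Expand this rational in ℤ_11: compute digits iteratively via d_i = x_i mod 11, x_{i+1} = (x_i − d_i)/11. The first 5 digits are (1, 0, 5, 0, 3).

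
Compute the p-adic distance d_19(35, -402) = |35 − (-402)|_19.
d_19(35, -402) = 1/19

Step 1 — x − y = 35 − (-402) = 437. Step 2 — v_19(437) = 1 (factor: 437 = (19^1 · 23); the sign does not affect v_p). Step 3 — |x − y|_19 = 19^{-1} = 1/19.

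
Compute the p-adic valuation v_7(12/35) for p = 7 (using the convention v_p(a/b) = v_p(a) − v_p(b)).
v_7(12/35) = -1

Factor powers of 7 from the numerator and denominator of the reduced fraction: 12 = 7^0 · 12 and 35 = 7^1 · 5. Apply v_p(a/b) = v_p(a) − v_p(b): v_7(12/35) = 0 − 1 = -1.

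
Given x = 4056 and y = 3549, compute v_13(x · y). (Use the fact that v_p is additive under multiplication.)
v_13(14394744) = 4

v_p(x) = 2 (factor: 4056 = 13^2 · 24); v_p(y) = 2 (factor: 3549 = 13^2 · 21). Additivity: v_p(xy) = v_p(x) + v_p(y) = 2 + 2 = 4. (Direct check: xy = 14394744 = 13^4 · (504).)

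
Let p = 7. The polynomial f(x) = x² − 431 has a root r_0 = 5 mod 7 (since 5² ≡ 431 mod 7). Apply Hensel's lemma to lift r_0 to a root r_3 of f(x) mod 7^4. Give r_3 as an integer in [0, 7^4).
r_3 = 1545 (mod 2401)

Hensel's recurrence: r_{i+1} = r_i − f(r_i)·(f′(r_i))^{-1} mod 7^{i+2}, with f′(x) = 2x. Iterate:
  r_0 = 5 (mod 7)
  r_1 = 26 (mod 49)
  r_2 = 173 (mod 343)
  r_3 = 1545 (mod 2401)
Final: r_3 = 1545, and one checks f(r_3) ≡ 0 mod 7^4.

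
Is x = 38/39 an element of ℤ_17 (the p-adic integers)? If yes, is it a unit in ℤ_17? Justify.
x ∈ ℤ_17^× (unit); v_17(x) = 0

ℤ_17 = {x ∈ ℚ_17 : v_17(x) ≥ 0} and ℤ_17^× = {x ∈ ℤ_17 : v_17(x) = 0}. Here v_17(38/39) = v_17(num) − v_17(den) = 0; compare against these criteria.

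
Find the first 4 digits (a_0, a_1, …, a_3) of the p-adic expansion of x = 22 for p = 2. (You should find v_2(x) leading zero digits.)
(a_0, …, a_3) = (0, 1, 1, 0)

v_2(22) = 1, so a_0 = ... = a_0 = 0. Factor out: x = 2^1 · u with u = 11 a unit in ℤ_2. Expand u iteratively via a_{v+i} = u_i mod 2, u_{i+1} = (u_i − a_{v+i})/2:
  u_0 = 11;  a_1 = 1;  u_1 = (u_0 − 1)/2 = 5
  u_1 = 5;  a_2 = 1;  u_2 = (u_1 − 1)/2 = 2
  u_2 = 2;  a_3 = 0;  u_3 = (u_2 − 0)/2 = 1
Digits: (0, 1, 1, 0).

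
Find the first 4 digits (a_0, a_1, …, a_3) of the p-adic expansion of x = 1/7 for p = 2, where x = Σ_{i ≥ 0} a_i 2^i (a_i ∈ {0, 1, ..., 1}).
(a_0, …, a_3) = (1, 1, 1, 0)

v_2(1/7) = 0 (numerator and denominator both coprime to 2), so x ∈ ℤ_2^×. Compute digits iteratively via a_i = x_i mod 2, x_{i+1} = (x_i − a_i)/2, with x_0 = x:
  x_0 = 1/7;  a_0 = 1;  x_1 = (x_0 − 1)/2 = -3/7
  x_1 = -3/7;  a_1 = 1;  x_2 = (x_1 − 1)/2 = -5/7
  x_2 = -5/7;  a_2 = 1;  x_3 = (x_2 − 1)/2 = -6/7
  x_3 = -6/7;  a_3 = 0;  x_4 = (x_3 − 0)/2 = -3/7
Digits: (1, 1, 1, 0).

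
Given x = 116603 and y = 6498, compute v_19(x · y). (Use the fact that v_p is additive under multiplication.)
v_19(757686294) = 5

v_p(x) = 3 (factor: 116603 = 19^3 · 17); v_p(y) = 2 (factor: 6498 = 19^2 · 18). Additivity: v_p(xy) = v_p(x) + v_p(y) = 3 + 2 = 5. (Direct check: xy = 757686294 = 19^5 · (306).)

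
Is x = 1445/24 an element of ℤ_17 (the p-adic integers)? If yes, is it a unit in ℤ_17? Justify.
x ∈ ℤ_17 but not a unit; v_17(x) = 2 > 0

ℤ_17 = {x ∈ ℚ_17 : v_17(x) ≥ 0} and ℤ_17^× = {x ∈ ℤ_17 : v_17(x) = 0}. Here v_17(1445/24) = v_17(num) − v_17(den) = 2; compare against these criteria.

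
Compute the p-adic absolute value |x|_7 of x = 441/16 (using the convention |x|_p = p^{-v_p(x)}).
|441/16|_7 = 1/49

Step 1 — compute v_7(x) by factoring powers of 7 out of the numerator and denominator: v_7(441/16) = 2. Step 2 — apply |x|_p = p^{-v_p(x)} = 7^{-2} = 1/49.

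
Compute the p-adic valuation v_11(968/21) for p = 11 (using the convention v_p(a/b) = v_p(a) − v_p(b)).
v_11(968/21) = 2

Factor powers of 11 from the numerator and denominator of the reduced fraction: 968 = 11^2 · 8 and 21 = 11^0 · 21. Apply v_p(a/b) = v_p(a) − v_p(b): v_11(968/21) = 2 − 0 = 2.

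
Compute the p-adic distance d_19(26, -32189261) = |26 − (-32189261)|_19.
d_19(26, -32189261) = 1/2476099

Step 1 — x − y = 26 − (-32189261) = 32189287. Step 2 — v_19(32189287) = 5 (factor: 32189287 = (19^5 · 13); the sign does not affect v_p). Step 3 — |x − y|_19 = 19^{-5} = 1/2476099.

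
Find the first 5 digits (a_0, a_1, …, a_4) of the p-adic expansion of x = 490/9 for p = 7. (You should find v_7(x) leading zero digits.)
(a_0, …, a_4) = (0, 0, 5, 1, 6)

v_7(490/9) = 2, so a_0 = ... = a_1 = 0. Factor out: x = 7^2 · u with u = 10/9 a unit in ℤ_7. Expand u iteratively via a_{v+i} = u_i mod 7, u_{i+1} = (u_i − a_{v+i})/7:
  u_0 = 10/9;  a_2 = 5;  u_1 = (u_0 − 5)/7 = -5/9
  u_1 = -5/9;  a_3 = 1;  u_2 = (u_1 − 1)/7 = -2/9
  u_2 = -2/9;  a_4 = 6;  u_3 = (u_2 − 6)/7 = -8/9
Digits: (0, 0, 5, 1, 6).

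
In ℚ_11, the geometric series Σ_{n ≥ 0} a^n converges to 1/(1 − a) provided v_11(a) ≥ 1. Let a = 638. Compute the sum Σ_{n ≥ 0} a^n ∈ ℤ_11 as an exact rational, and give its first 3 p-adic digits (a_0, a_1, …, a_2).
Σ a^n = 1/(1 − a) = -1/637;  first 3 digits = (1, 3, 3)

v_11(a) = 1 ≥ 1, so the series converges in ℤ_11 to 1/(1 − a) = 1/(1 − 638) = -1/637. Expand this rational in ℤ_11: compute digits iteratively via d_i = x_i mod 11, x_{i+1} = (x_i − d_i)/11. The first 3 digits are (1, 3, 3).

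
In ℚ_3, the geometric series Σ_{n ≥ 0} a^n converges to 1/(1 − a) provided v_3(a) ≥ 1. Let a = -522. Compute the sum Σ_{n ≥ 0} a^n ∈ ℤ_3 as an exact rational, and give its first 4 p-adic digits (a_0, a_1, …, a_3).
Σ a^n = 1/(1 − a) = 1/523;  first 4 digits = (1, 0, 2, 1)

v_3(a) = 2 ≥ 1, so the series converges in ℤ_3 to 1/(1 − a) = 1/(1 − (-522)) = 1/523. Expand this rational in ℤ_3: compute digits iteratively via d_i = x_i mod 3, x_{i+1} = (x_i − d_i)/3. The first 4 digits are (1, 0, 2, 1).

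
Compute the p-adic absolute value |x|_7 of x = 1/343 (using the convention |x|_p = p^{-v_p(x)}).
|1/343|_7 = 343

Step 1 — compute v_7(x) by factoring powers of 7 out of the numerator and denominator: v_7(1/343) = -3. Step 2 — apply |x|_p = p^{-v_p(x)} = 7^{3} = 343.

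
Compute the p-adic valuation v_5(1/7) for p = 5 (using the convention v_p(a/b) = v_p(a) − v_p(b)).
v_5(1/7) = 0

Factor powers of 5 from the numerator and denominator of the reduced fraction: 1 = 5^0 · 1 and 7 = 5^0 · 7. Apply v_p(a/b) = v_p(a) − v_p(b): v_5(1/7) = 0 − 0 = 0.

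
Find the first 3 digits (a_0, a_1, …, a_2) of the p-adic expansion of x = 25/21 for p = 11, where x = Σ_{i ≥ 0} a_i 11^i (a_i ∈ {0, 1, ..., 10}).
(a_0, …, a_2) = (8, 2, 5)

v_11(25/21) = 0 (numerator and denominator both coprime to 11), so x ∈ ℤ_11^×. Compute digits iteratively via a_i = x_i mod 11, x_{i+1} = (x_i − a_i)/11, with x_0 = x:
  x_0 = 25/21;  a_0 = 8;  x_1 = (x_0 − 8)/11 = -13/21
  x_1 = -13/21;  a_1 = 2;  x_2 = (x_1 − 2)/11 = -5/21
  x_2 = -5/21;  a_2 = 5;  x_3 = (x_2 − 5)/11 = -10/21
Digits: (8, 2, 5).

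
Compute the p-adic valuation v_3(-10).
v_3(-10) = 0

v_3(n) is the largest exponent k such that 3^k divides n. Factor out: -10 = -3^0 · 10. (Sign doesn't affect v_p.) So v_3(-10) = 0.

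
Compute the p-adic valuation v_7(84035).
v_7(84035) = 5

v_7(n) is the largest exponent k such that 7^k divides n. Factor out: 84035 = 7^5 · 5. (Sign doesn't affect v_p.) So v_7(84035) = 5.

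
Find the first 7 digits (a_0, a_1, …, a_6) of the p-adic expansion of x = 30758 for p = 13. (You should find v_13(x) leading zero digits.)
(a_0, …, a_6) = (0, 0, 0, 1, 1, 0, 0)

v_13(30758) = 3, so a_0 = ... = a_2 = 0. Factor out: x = 13^3 · u with u = 14 a unit in ℤ_13. Expand u iteratively via a_{v+i} = u_i mod 13, u_{i+1} = (u_i − a_{v+i})/13:
  u_0 = 14;  a_3 = 1;  u_1 = (u_0 − 1)/13 = 1
  u_1 = 1;  a_4 = 1;  u_2 = (u_1 − 1)/13 = 0
  u_2 = 0;  a_5 = 0;  u_3 = (u_2 − 0)/13 = 0
  u_3 = 0;  a_6 = 0;  u_4 = (u_3 − 0)/13 = 0
Digits: (0, 0, 0, 1, 1, 0, 0).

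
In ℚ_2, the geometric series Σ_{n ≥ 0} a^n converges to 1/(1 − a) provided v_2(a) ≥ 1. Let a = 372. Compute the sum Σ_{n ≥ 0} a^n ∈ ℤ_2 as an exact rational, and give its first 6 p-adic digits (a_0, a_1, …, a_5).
Σ a^n = 1/(1 − a) = -1/371;  first 6 digits = (1, 0, 1, 0, 0, 0)

v_2(a) = 2 ≥ 1, so the series converges in ℤ_2 to 1/(1 − a) = 1/(1 − 372) = -1/371. Expand this rational in ℤ_2: compute digits iteratively via d_i = x_i mod 2, x_{i+1} = (x_i − d_i)/2. The first 6 digits are (1, 0, 1, 0, 0, 0).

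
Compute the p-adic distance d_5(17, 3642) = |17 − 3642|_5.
d_5(17, 3642) = 1/125

Step 1 — x − y = 17 − 3642 = -3625. Step 2 — v_5(-3625) = 3 (factor: -3625 = −(5^3 · 29); the sign does not affect v_p). Step 3 — |x − y|_5 = 5^{-3} = 1/125.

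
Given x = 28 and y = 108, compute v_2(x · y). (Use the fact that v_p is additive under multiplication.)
v_2(3024) = 4

v_p(x) = 2 (factor: 28 = 2^2 · 7); v_p(y) = 2 (factor: 108 = 2^2 · 27). Additivity: v_p(xy) = v_p(x) + v_p(y) = 2 + 2 = 4. (Direct check: xy = 3024 = 2^4 · (189).)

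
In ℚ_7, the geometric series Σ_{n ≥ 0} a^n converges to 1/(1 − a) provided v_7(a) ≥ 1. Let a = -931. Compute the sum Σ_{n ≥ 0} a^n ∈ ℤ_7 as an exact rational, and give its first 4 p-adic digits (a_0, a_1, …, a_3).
Σ a^n = 1/(1 − a) = 1/932;  first 4 digits = (1, 0, 2, 4)

v_7(a) = 2 ≥ 1, so the series converges in ℤ_7 to 1/(1 − a) = 1/(1 − (-931)) = 1/932. Expand this rational in ℤ_7: compute digits iteratively via d_i = x_i mod 7, x_{i+1} = (x_i − d_i)/7. The first 4 digits are (1, 0, 2, 4).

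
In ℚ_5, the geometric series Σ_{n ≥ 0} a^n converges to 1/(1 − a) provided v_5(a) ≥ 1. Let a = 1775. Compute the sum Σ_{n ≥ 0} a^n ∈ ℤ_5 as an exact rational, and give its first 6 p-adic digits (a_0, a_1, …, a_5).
Σ a^n = 1/(1 − a) = -1/1774;  first 6 digits = (1, 0, 1, 4, 3, 3)

v_5(a) = 2 ≥ 1, so the series converges in ℤ_5 to 1/(1 − a) = 1/(1 − 1775) = -1/1774. Expand this rational in ℤ_5: compute digits iteratively via d_i = x_i mod 5, x_{i+1} = (x_i − d_i)/5. The first 6 digits are (1, 0, 1, 4, 3, 3).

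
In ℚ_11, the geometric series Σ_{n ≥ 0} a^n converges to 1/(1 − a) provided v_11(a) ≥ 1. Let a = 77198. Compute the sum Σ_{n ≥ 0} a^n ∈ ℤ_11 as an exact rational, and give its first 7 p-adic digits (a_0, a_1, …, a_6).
Σ a^n = 1/(1 − a) = -1/77197;  first 7 digits = (1, 0, 0, 3, 5, 0, 9)

v_11(a) = 3 ≥ 1, so the series converges in ℤ_11 to 1/(1 − a) = 1/(1 − 77198) = -1/77197. Expand this rational in ℤ_11: compute digits iteratively via d_i = x_i mod 11, x_{i+1} = (x_i − d_i)/11. The first 7 digits are (1, 0, 0, 3, 5, 0, 9).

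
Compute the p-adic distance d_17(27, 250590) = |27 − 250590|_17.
d_17(27, 250590) = 1/83521

Step 1 — x − y = 27 − 250590 = -250563. Step 2 — v_17(-250563) = 4 (factor: -250563 = −(17^4 · 3); the sign does not affect v_p). Step 3 — |x − y|_17 = 17^{-4} = 1/83521.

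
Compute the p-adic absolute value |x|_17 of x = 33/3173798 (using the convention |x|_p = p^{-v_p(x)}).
|33/3173798|_17 = 83521

Step 1 — compute v_17(x) by factoring powers of 17 out of the numerator and denominator: v_17(33/3173798) = -4. Step 2 — apply |x|_p = p^{-v_p(x)} = 17^{4} = 83521.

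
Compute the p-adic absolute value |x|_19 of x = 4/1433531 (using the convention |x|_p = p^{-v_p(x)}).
|4/1433531|_19 = 130321

Step 1 — compute v_19(x) by factoring powers of 19 out of the numerator and denominator: v_19(4/1433531) = -4. Step 2 — apply |x|_p = p^{-v_p(x)} = 19^{4} = 130321.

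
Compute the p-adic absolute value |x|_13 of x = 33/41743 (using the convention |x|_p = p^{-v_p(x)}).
|33/41743|_13 = 2197

Step 1 — compute v_13(x) by factoring powers of 13 out of the numerator and denominator: v_13(33/41743) = -3. Step 2 — apply |x|_p = p^{-v_p(x)} = 13^{3} = 2197.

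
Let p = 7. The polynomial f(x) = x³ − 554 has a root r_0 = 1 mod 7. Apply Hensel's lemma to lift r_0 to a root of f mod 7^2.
r_1 = 22 (mod 49)

Hensel: r_{i+1} = r_i − f(r_i)/f′(r_i) mod 7^{i+2}, where f′(x) = 3x². Iterate:
  r_0 = 1 (mod 7)
  r_1 = 22 (mod 49)
Final: r = 22 with f(r) ≡ 0 mod 7^2.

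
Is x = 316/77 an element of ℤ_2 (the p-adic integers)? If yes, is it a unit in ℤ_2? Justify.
x ∈ ℤ_2 but not a unit; v_2(x) = 2 > 0

ℤ_2 = {x ∈ ℚ_2 : v_2(x) ≥ 0} and ℤ_2^× = {x ∈ ℤ_2 : v_2(x) = 0}. Here v_2(316/77) = v_2(num) − v_2(den) = 2; compare against these criteria.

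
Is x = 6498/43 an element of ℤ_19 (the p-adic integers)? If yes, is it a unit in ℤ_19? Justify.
x ∈ ℤ_19 but not a unit; v_19(x) = 2 > 0

ℤ_19 = {x ∈ ℚ_19 : v_19(x) ≥ 0} and ℤ_19^× = {x ∈ ℤ_19 : v_19(x) = 0}. Here v_19(6498/43) = v_19(num) − v_19(den) = 2; compare against these criteria.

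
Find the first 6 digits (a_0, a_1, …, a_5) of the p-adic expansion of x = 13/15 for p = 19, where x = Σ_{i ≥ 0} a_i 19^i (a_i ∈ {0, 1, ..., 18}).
(a_0, …, a_5) = (11, 2, 10, 2, 10, 2)

v_19(13/15) = 0 (numerator and denominator both coprime to 19), so x ∈ ℤ_19^×. Compute digits iteratively via a_i = x_i mod 19, x_{i+1} = (x_i − a_i)/19, with x_0 = x:
  x_0 = 13/15;  a_0 = 11;  x_1 = (x_0 − 11)/19 = -8/15
  x_1 = -8/15;  a_1 = 2;  x_2 = (x_1 − 2)/19 = -2/15
  x_2 = -2/15;  a_2 = 10;  x_3 = (x_2 − 10)/19 = -8/15
  x_3 = -8/15;  a_3 = 2;  x_4 = (x_3 − 2)/19 = -2/15
  x_4 = -2/15;  a_4 = 10;  x_5 = (x_4 − 10)/19 = -8/15
  x_5 = -8/15;  a_5 = 2;  x_6 = (x_5 − 2)/19 = -2/15
Digits: (11, 2, 10, 2, 10, 2).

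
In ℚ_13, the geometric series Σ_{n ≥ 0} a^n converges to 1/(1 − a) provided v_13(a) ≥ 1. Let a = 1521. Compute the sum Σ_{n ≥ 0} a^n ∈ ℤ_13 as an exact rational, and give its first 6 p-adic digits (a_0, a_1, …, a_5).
Σ a^n = 1/(1 − a) = -1/1520;  first 6 digits = (1, 0, 9, 0, 3, 6)

v_13(a) = 2 ≥ 1, so the series converges in ℤ_13 to 1/(1 − a) = 1/(1 − 1521) = -1/1520. Expand this rational in ℤ_13: compute digits iteratively via d_i = x_i mod 13, x_{i+1} = (x_i − d_i)/13. The first 6 digits are (1, 0, 9, 0, 3, 6).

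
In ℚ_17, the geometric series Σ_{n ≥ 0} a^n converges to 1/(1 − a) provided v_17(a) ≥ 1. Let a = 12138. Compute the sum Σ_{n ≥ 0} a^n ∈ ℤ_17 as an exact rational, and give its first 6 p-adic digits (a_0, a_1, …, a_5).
Σ a^n = 1/(1 − a) = -1/12137;  first 6 digits = (1, 0, 8, 2, 13, 1)

v_17(a) = 2 ≥ 1, so the series converges in ℤ_17 to 1/(1 − a) = 1/(1 − 12138) = -1/12137. Expand this rational in ℤ_17: compute digits iteratively via d_i = x_i mod 17, x_{i+1} = (x_i − d_i)/17. The first 6 digits are (1, 0, 8, 2, 13, 1).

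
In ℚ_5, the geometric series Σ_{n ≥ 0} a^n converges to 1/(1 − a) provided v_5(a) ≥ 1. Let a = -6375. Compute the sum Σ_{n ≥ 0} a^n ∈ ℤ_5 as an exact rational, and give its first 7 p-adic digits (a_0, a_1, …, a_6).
Σ a^n = 1/(1 − a) = 1/6376;  first 7 digits = (1, 0, 0, 4, 4, 2, 0)

v_5(a) = 3 ≥ 1, so the series converges in ℤ_5 to 1/(1 − a) = 1/(1 − (-6375)) = 1/6376. Expand this rational in ℤ_5: compute digits iteratively via d_i = x_i mod 5, x_{i+1} = (x_i − d_i)/5. The first 7 digits are (1, 0, 0, 4, 4, 2, 0).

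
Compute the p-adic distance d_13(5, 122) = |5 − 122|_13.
d_13(5, 122) = 1/13

Step 1 — x − y = 5 − 122 = -117. Step 2 — v_13(-117) = 1 (factor: -117 = −(13^1 · 9); the sign does not affect v_p). Step 3 — |x − y|_13 = 13^{-1} = 1/13.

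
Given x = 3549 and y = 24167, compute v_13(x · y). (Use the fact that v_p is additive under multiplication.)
v_13(85768683) = 5

v_p(x) = 2 (factor: 3549 = 13^2 · 21); v_p(y) = 3 (factor: 24167 = 13^3 · 11). Additivity: v_p(xy) = v_p(x) + v_p(y) = 2 + 3 = 5. (Direct check: xy = 85768683 = 13^5 · (231).)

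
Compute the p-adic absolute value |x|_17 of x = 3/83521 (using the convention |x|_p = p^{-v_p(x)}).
|3/83521|_17 = 83521

Step 1 — compute v_17(x) by factoring powers of 17 out of the numerator and denominator: v_17(3/83521) = -4. Step 2 — apply |x|_p = p^{-v_p(x)} = 17^{4} = 83521.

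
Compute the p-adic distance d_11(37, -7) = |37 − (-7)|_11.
d_11(37, -7) = 1/11

Step 1 — x − y = 37 − (-7) = 44. Step 2 — v_11(44) = 1 (factor: 44 = (11^1 · 4); the sign does not affect v_p). Step 3 — |x − y|_11 = 11^{-1} = 1/11.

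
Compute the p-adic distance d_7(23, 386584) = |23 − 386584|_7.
d_7(23, 386584) = 1/16807

Step 1 — x − y = 23 − 386584 = -386561. Step 2 — v_7(-386561) = 5 (factor: -386561 = −(7^5 · 23); the sign does not affect v_p). Step 3 — |x − y|_7 = 7^{-5} = 1/16807.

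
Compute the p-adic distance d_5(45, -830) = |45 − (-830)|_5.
d_5(45, -830) = 1/125

Step 1 — x − y = 45 − (-830) = 875. Step 2 — v_5(875) = 3 (factor: 875 = (5^3 · 7); the sign does not affect v_p). Step 3 — |x − y|_5 = 5^{-3} = 1/125.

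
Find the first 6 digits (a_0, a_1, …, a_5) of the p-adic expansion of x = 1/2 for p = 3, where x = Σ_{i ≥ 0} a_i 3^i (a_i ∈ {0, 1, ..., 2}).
(a_0, …, a_5) = (2, 1, 1, 1, 1, 1)

v_3(1/2) = 0 (numerator and denominator both coprime to 3), so x ∈ ℤ_3^×. Compute digits iteratively via a_i = x_i mod 3, x_{i+1} = (x_i − a_i)/3, with x_0 = x:
  x_0 = 1/2;  a_0 = 2;  x_1 = (x_0 − 2)/3 = -1/2
  x_1 = -1/2;  a_1 = 1;  x_2 = (x_1 − 1)/3 = -1/2
  x_2 = -1/2;  a_2 = 1;  x_3 = (x_2 − 1)/3 = -1/2
  x_3 = -1/2;  a_3 = 1;  x_4 = (x_3 − 1)/3 = -1/2
  x_4 = -1/2;  a_4 = 1;  x_5 = (x_4 − 1)/3 = -1/2
  x_5 = -1/2;  a_5 = 1;  x_6 = (x_5 − 1)/3 = -1/2
Digits: (2, 1, 1, 1, 1, 1).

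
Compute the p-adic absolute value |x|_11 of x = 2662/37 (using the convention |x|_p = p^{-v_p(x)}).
|2662/37|_11 = 1/1331

Step 1 — compute v_11(x) by factoring powers of 11 out of the numerator and denominator: v_11(2662/37) = 3. Step 2 — apply |x|_p = p^{-v_p(x)} = 11^{-3} = 1/1331.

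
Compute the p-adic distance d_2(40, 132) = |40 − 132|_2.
d_2(40, 132) = 1/4

Step 1 — x − y = 40 − 132 = -92. Step 2 — v_2(-92) = 2 (factor: -92 = −(2^2 · 23); the sign does not affect v_p). Step 3 — |x − y|_2 = 2^{-2} = 1/4.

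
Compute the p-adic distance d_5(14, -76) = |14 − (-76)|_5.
d_5(14, -76) = 1/5

Step 1 — x − y = 14 − (-76) = 90. Step 2 — v_5(90) = 1 (factor: 90 = (5^1 · 18); the sign does not affect v_p). Step 3 — |x − y|_5 = 5^{-1} = 1/5.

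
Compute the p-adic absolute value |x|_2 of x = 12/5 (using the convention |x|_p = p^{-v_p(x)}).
|12/5|_2 = 1/4

Step 1 — compute v_2(x) by factoring powers of 2 out of the numerator and denominator: v_2(12/5) = 2. Step 2 — apply |x|_p = p^{-v_p(x)} = 2^{-2} = 1/4.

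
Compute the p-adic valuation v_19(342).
v_19(342) = 1

v_19(n) is the largest exponent k such that 19^k divides n. Factor out: 342 = 19^1 · 18. (Sign doesn't affect v_p.) So v_19(342) = 1.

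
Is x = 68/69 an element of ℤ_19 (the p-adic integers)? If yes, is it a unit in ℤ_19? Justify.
x ∈ ℤ_19^× (unit); v_19(x) = 0

ℤ_19 = {x ∈ ℚ_19 : v_19(x) ≥ 0} and ℤ_19^× = {x ∈ ℤ_19 : v_19(x) = 0}. Here v_19(68/69) = v_19(num) − v_19(den) = 0; compare against these criteria.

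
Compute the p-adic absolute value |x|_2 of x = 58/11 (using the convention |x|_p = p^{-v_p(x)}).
|58/11|_2 = 1/2

Step 1 — compute v_2(x) by factoring powers of 2 out of the numerator and denominator: v_2(58/11) = 1. Step 2 — apply |x|_p = p^{-v_p(x)} = 2^{-1} = 1/2.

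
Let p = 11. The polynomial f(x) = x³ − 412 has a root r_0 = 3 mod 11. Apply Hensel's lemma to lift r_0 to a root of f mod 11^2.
r_1 = 80 (mod 121)

Hensel: r_{i+1} = r_i − f(r_i)/f′(r_i) mod 11^{i+2}, where f′(x) = 3x². Iterate:
  r_0 = 3 (mod 11)
  r_1 = 80 (mod 121)
Final: r = 80 with f(r) ≡ 0 mod 11^2.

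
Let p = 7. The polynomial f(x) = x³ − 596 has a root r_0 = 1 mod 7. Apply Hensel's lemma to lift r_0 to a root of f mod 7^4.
r_3 = 575 (mod 2401)

Hensel: r_{i+1} = r_i − f(r_i)/f′(r_i) mod 7^{i+2}, where f′(x) = 3x². Iterate:
  r_0 = 1 (mod 7)
  r_1 = 36 (mod 49)
  r_2 = 232 (mod 343)
  r_3 = 575 (mod 2401)
Final: r = 575 with f(r) ≡ 0 mod 7^4.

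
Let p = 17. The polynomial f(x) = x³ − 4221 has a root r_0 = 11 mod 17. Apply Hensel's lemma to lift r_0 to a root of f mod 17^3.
r_2 = 3768 (mod 4913)

Hensel: r_{i+1} = r_i − f(r_i)/f′(r_i) mod 17^{i+2}, where f′(x) = 3x². Iterate:
  r_0 = 11 (mod 17)
  r_1 = 11 (mod 289)
  r_2 = 3768 (mod 4913)
Final: r = 3768 with f(r) ≡ 0 mod 17^3.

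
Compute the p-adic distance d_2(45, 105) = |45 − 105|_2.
d_2(45, 105) = 1/4

Step 1 — x − y = 45 − 105 = -60. Step 2 — v_2(-60) = 2 (factor: -60 = −(2^2 · 15); the sign does not affect v_p). Step 3 — |x − y|_2 = 2^{-2} = 1/4.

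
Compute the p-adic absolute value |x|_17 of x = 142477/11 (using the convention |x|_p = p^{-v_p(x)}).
|142477/11|_17 = 1/4913

Step 1 — compute v_17(x) by factoring powers of 17 out of the numerator and denominator: v_17(142477/11) = 3. Step 2 — apply |x|_p = p^{-v_p(x)} = 17^{-3} = 1/4913.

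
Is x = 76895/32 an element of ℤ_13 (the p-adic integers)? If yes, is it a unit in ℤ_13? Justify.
x ∈ ℤ_13 but not a unit; v_13(x) = 3 > 0

ℤ_13 = {x ∈ ℚ_13 : v_13(x) ≥ 0} and ℤ_13^× = {x ∈ ℤ_13 : v_13(x) = 0}. Here v_13(76895/32) = v_13(num) − v_13(den) = 3; compare against these criteria.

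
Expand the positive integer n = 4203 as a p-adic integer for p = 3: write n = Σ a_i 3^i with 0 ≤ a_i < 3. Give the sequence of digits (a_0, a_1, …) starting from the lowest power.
(a_0, a_1, …) = (0, 0, 2, 2, 0, 2, 2, 1)

Repeated division by 3 gives the digits low-to-high: 4203 = 2·3^2 + 2·3^3 + 2·3^5 + 2·3^6 + 1·3^7. Digit sequence: (0, 0, 2, 2, 0, 2, 2, 1).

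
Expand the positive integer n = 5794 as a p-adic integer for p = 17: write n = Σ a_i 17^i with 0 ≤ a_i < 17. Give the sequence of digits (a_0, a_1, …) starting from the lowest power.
(a_0, a_1, …) = (14, 0, 3, 1)

Repeated division by 17 gives the digits low-to-high: 5794 = 14 + 3·17^2 + 1·17^3. Digit sequence: (14, 0, 3, 1).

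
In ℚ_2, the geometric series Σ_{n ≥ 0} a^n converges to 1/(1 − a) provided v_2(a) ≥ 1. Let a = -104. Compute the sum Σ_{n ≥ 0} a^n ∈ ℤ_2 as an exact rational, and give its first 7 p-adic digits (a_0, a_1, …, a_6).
Σ a^n = 1/(1 − a) = 1/105;  first 7 digits = (1, 0, 0, 1, 1, 0, 1)

v_2(a) = 3 ≥ 1, so the series converges in ℤ_2 to 1/(1 − a) = 1/(1 − (-104)) = 1/105. Expand this rational in ℤ_2: compute digits iteratively via d_i = x_i mod 2, x_{i+1} = (x_i − d_i)/2. The first 7 digits are (1, 0, 0, 1, 1, 0, 1).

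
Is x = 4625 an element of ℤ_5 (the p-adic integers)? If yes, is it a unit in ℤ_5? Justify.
x ∈ ℤ_5 but not a unit; v_5(x) = 3 > 0

ℤ_5 = {x ∈ ℚ_5 : v_5(x) ≥ 0} and ℤ_5^× = {x ∈ ℤ_5 : v_5(x) = 0}. Here v_5(4625) = v_5(num) − v_5(den) = 3; compare against these criteria.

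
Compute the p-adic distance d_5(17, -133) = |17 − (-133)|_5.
d_5(17, -133) = 1/25

Step 1 — x − y = 17 − (-133) = 150. Step 2 — v_5(150) = 2 (factor: 150 = (5^2 · 6); the sign does not affect v_p). Step 3 — |x − y|_5 = 5^{-2} = 1/25.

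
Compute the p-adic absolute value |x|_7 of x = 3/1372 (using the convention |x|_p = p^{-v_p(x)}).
|3/1372|_7 = 343

Step 1 — compute v_7(x) by factoring powers of 7 out of the numerator and denominator: v_7(3/1372) = -3. Step 2 — apply |x|_p = p^{-v_p(x)} = 7^{3} = 343.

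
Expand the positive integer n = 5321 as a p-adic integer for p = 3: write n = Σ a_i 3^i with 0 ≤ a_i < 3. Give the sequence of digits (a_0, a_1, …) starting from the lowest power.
(a_0, a_1, …) = (2, 0, 0, 2, 2, 0, 1, 2)

Repeated division by 3 gives the digits low-to-high: 5321 = 2 + 2·3^3 + 2·3^4 + 1·3^6 + 2·3^7. Digit sequence: (2, 0, 0, 2, 2, 0, 1, 2).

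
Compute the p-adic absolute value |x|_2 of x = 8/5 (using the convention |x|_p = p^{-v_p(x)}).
|8/5|_2 = 1/8

Step 1 — compute v_2(x) by factoring powers of 2 out of the numerator and denominator: v_2(8/5) = 3. Step 2 — apply |x|_p = p^{-v_p(x)} = 2^{-3} = 1/8.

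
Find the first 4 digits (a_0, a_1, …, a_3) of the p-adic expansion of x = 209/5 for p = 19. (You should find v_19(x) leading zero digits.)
(a_0, …, a_3) = (0, 6, 15, 3)

v_19(209/5) = 1, so a_0 = ... = a_0 = 0. Factor out: x = 19^1 · u with u = 11/5 a unit in ℤ_19. Expand u iteratively via a_{v+i} = u_i mod 19, u_{i+1} = (u_i − a_{v+i})/19:
  u_0 = 11/5;  a_1 = 6;  u_1 = (u_0 − 6)/19 = -1/5
  u_1 = -1/5;  a_2 = 15;  u_2 = (u_1 − 15)/19 = -4/5
  u_2 = -4/5;  a_3 = 3;  u_3 = (u_2 − 3)/19 = -1/5
Digits: (0, 6, 15, 3).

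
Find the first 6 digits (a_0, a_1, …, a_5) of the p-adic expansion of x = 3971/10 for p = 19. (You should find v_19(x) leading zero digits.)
(a_0, …, a_5) = (0, 0, 3, 17, 1, 17)

v_19(3971/10) = 2, so a_0 = ... = a_1 = 0. Factor out: x = 19^2 · u with u = 11/10 a unit in ℤ_19. Expand u iteratively via a_{v+i} = u_i mod 19, u_{i+1} = (u_i − a_{v+i})/19:
  u_0 = 11/10;  a_2 = 3;  u_1 = (u_0 − 3)/19 = -1/10
  u_1 = -1/10;  a_3 = 17;  u_2 = (u_1 − 17)/19 = -9/10
  u_2 = -9/10;  a_4 = 1;  u_3 = (u_2 − 1)/19 = -1/10
  u_3 = -1/10;  a_5 = 17;  u_4 = (u_3 − 17)/19 = -9/10
Digits: (0, 0, 3, 17, 1, 17).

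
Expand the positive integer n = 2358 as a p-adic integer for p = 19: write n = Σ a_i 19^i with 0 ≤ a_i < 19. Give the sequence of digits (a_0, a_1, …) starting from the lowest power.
(a_0, a_1, …) = (2, 10, 6)

Repeated division by 19 gives the digits low-to-high: 2358 = 2 + 10·19^1 + 6·19^2. Digit sequence: (2, 10, 6).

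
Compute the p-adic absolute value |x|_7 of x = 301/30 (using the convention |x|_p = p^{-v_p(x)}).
|301/30|_7 = 1/7

Step 1 — compute v_7(x) by factoring powers of 7 out of the numerator and denominator: v_7(301/30) = 1. Step 2 — apply |x|_p = p^{-v_p(x)} = 7^{-1} = 1/7.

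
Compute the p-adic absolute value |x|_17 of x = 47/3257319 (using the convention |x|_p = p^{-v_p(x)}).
|47/3257319|_17 = 83521

Step 1 — compute v_17(x) by factoring powers of 17 out of the numerator and denominator: v_17(47/3257319) = -4. Step 2 — apply |x|_p = p^{-v_p(x)} = 17^{4} = 83521.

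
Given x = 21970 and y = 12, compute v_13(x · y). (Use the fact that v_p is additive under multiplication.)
v_13(263640) = 3

v_p(x) = 3 (factor: 21970 = 13^3 · 10); v_p(y) = 0 (factor: 12 = 13^0 · 12). Additivity: v_p(xy) = v_p(x) + v_p(y) = 3 + 0 = 3. (Direct check: xy = 263640 = 13^3 · (120).)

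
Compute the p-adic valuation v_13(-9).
v_13(-9) = 0

v_13(n) is the largest exponent k such that 13^k divides n. Factor out: -9 = -13^0 · 9. (Sign doesn't affect v_p.) So v_13(-9) = 0.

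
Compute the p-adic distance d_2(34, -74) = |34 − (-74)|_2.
d_2(34, -74) = 1/4

Step 1 — x − y = 34 − (-74) = 108. Step 2 — v_2(108) = 2 (factor: 108 = (2^2 · 27); the sign does not affect v_p). Step 3 — |x − y|_2 = 2^{-2} = 1/4.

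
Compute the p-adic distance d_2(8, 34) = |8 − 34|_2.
d_2(8, 34) = 1/2

Step 1 — x − y = 8 − 34 = -26. Step 2 — v_2(-26) = 1 (factor: -26 = −(2^1 · 13); the sign does not affect v_p). Step 3 — |x − y|_2 = 2^{-1} = 1/2.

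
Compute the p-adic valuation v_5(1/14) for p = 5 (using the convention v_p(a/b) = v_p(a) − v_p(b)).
v_5(1/14) = 0

Factor powers of 5 from the numerator and denominator of the reduced fraction: 1 = 5^0 · 1 and 14 = 5^0 · 14. Apply v_p(a/b) = v_p(a) − v_p(b): v_5(1/14) = 0 − 0 = 0.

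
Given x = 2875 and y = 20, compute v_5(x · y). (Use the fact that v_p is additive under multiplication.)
v_5(57500) = 4

v_p(x) = 3 (factor: 2875 = 5^3 · 23); v_p(y) = 1 (factor: 20 = 5^1 · 4). Additivity: v_p(xy) = v_p(x) + v_p(y) = 3 + 1 = 4. (Direct check: xy = 57500 = 5^4 · (92).)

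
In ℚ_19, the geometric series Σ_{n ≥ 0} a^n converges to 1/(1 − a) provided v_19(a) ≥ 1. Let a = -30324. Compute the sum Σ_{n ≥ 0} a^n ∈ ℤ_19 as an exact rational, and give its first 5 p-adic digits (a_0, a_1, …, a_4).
Σ a^n = 1/(1 − a) = 1/30325;  first 5 digits = (1, 0, 11, 14, 6)

v_19(a) = 2 ≥ 1, so the series converges in ℤ_19 to 1/(1 − a) = 1/(1 − (-30324)) = 1/30325. Expand this rational in ℤ_19: compute digits iteratively via d_i = x_i mod 19, x_{i+1} = (x_i − d_i)/19. The first 5 digits are (1, 0, 11, 14, 6).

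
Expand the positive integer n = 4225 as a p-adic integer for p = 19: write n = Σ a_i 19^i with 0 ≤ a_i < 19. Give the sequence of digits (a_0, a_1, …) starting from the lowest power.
(a_0, a_1, …) = (7, 13, 11)

Repeated division by 19 gives the digits low-to-high: 4225 = 7 + 13·19^1 + 11·19^2. Digit sequence: (7, 13, 11).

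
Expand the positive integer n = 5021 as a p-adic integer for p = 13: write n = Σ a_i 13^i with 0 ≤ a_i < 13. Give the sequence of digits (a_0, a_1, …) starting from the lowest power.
(a_0, a_1, …) = (3, 9, 3, 2)

Repeated division by 13 gives the digits low-to-high: 5021 = 3 + 9·13^1 + 3·13^2 + 2·13^3. Digit sequence: (3, 9, 3, 2).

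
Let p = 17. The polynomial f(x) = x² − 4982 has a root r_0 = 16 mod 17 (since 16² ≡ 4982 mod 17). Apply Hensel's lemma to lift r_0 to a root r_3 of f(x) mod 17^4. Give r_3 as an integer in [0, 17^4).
r_3 = 20195 (mod 83521)

Hensel's recurrence: r_{i+1} = r_i − f(r_i)·(f′(r_i))^{-1} mod 17^{i+2}, with f′(x) = 2x. Iterate:
  r_0 = 16 (mod 17)
  r_1 = 254 (mod 289)
  r_2 = 543 (mod 4913)
  r_3 = 20195 (mod 83521)
Final: r_3 = 20195, and one checks f(r_3) ≡ 0 mod 17^4.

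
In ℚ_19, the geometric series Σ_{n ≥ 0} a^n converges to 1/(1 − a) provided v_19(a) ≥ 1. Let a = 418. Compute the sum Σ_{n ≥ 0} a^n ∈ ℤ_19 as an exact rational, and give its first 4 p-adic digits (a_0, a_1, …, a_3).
Σ a^n = 1/(1 − a) = -1/417;  first 4 digits = (1, 3, 10, 14)

v_19(a) = 1 ≥ 1, so the series converges in ℤ_19 to 1/(1 − a) = 1/(1 − 418) = -1/417. Expand this rational in ℤ_19: compute digits iteratively via d_i = x_i mod 19, x_{i+1} = (x_i − d_i)/19. The first 4 digits are (1, 3, 10, 14).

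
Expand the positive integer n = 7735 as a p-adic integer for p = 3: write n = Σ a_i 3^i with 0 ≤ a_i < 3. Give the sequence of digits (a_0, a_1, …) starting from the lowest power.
(a_0, a_1, …) = (1, 1, 1, 1, 2, 1, 1, 0, 1)

Repeated division by 3 gives the digits low-to-high: 7735 = 1 + 1·3^1 + 1·3^2 + 1·3^3 + 2·3^4 + 1·3^5 + 1·3^6 + 1·3^8. Digit sequence: (1, 1, 1, 1, 2, 1, 1, 0, 1).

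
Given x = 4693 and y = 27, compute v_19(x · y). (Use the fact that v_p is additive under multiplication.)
v_19(126711) = 2

v_p(x) = 2 (factor: 4693 = 19^2 · 13); v_p(y) = 0 (factor: 27 = 19^0 · 27). Additivity: v_p(xy) = v_p(x) + v_p(y) = 2 + 0 = 2. (Direct check: xy = 126711 = 19^2 · (351).)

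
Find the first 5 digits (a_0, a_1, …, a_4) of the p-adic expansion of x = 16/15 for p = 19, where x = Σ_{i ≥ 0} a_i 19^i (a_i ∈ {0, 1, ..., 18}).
(a_0, …, a_4) = (15, 17, 13, 17, 13)

v_19(16/15) = 0 (numerator and denominator both coprime to 19), so x ∈ ℤ_19^×. Compute digits iteratively via a_i = x_i mod 19, x_{i+1} = (x_i − a_i)/19, with x_0 = x:
  x_0 = 16/15;  a_0 = 15;  x_1 = (x_0 − 15)/19 = -11/15
  x_1 = -11/15;  a_1 = 17;  x_2 = (x_1 − 17)/19 = -14/15
  x_2 = -14/15;  a_2 = 13;  x_3 = (x_2 − 13)/19 = -11/15
  x_3 = -11/15;  a_3 = 17;  x_4 = (x_3 − 17)/19 = -14/15
  x_4 = -14/15;  a_4 = 13;  x_5 = (x_4 − 13)/19 = -11/15
Digits: (15, 17, 13, 17, 13).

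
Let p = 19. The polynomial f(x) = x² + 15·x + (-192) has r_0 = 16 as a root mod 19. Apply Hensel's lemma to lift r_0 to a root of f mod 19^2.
r_1 = 263 (mod 361)

Hensel: r_{i+1} = r_i − f(r_i)·(f′(r_i))^{-1} mod 19^{i+2}, f′(x) = 2x + 15. Iterate:
  r_0 = 16 (mod 19)
  r_1 = 263 (mod 361)
Final: r = 263 satisfies f(r) ≡ 0 mod 19^2.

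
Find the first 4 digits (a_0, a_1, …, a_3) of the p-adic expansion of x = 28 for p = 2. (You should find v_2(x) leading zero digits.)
(a_0, …, a_3) = (0, 0, 1, 1)

v_2(28) = 2, so a_0 = ... = a_1 = 0. Factor out: x = 2^2 · u with u = 7 a unit in ℤ_2. Expand u iteratively via a_{v+i} = u_i mod 2, u_{i+1} = (u_i − a_{v+i})/2:
  u_0 = 7;  a_2 = 1;  u_1 = (u_0 − 1)/2 = 3
  u_1 = 3;  a_3 = 1;  u_2 = (u_1 − 1)/2 = 1
Digits: (0, 0, 1, 1).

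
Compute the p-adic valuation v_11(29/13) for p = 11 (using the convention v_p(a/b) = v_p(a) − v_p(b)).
v_11(29/13) = 0

Factor powers of 11 from the numerator and denominator of the reduced fraction: 29 = 11^0 · 29 and 13 = 11^0 · 13. Apply v_p(a/b) = v_p(a) − v_p(b): v_11(29/13) = 0 − 0 = 0.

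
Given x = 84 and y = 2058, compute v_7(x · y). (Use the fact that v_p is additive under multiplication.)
v_7(172872) = 4

v_p(x) = 1 (factor: 84 = 7^1 · 12); v_p(y) = 3 (factor: 2058 = 7^3 · 6). Additivity: v_p(xy) = v_p(x) + v_p(y) = 1 + 3 = 4. (Direct check: xy = 172872 = 7^4 · (72).)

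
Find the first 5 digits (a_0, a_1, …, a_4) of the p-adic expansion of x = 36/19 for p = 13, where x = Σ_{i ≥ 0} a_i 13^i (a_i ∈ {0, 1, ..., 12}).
(a_0, …, a_4) = (6, 12, 10, 6, 7)

v_13(36/19) = 0 (numerator and denominator both coprime to 13), so x ∈ ℤ_13^×. Compute digits iteratively via a_i = x_i mod 13, x_{i+1} = (x_i − a_i)/13, with x_0 = x:
  x_0 = 36/19;  a_0 = 6;  x_1 = (x_0 − 6)/13 = -6/19
  x_1 = -6/19;  a_1 = 12;  x_2 = (x_1 − 12)/13 = -18/19
  x_2 = -18/19;  a_2 = 10;  x_3 = (x_2 − 10)/13 = -16/19
  x_3 = -16/19;  a_3 = 6;  x_4 = (x_3 − 6)/13 = -10/19
  x_4 = -10/19;  a_4 = 7;  x_5 = (x_4 − 7)/13 = -11/19
Digits: (6, 12, 10, 6, 7).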